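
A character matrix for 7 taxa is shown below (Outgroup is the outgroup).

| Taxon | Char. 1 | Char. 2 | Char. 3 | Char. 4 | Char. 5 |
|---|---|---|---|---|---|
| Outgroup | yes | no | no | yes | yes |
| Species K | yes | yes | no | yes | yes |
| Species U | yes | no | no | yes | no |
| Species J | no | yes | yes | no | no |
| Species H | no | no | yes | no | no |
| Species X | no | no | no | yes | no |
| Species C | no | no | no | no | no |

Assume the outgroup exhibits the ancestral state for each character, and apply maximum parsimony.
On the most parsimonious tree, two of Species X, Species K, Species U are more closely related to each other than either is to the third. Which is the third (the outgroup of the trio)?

Character polarity is set by the outgroup: the derived state is whichever differs from the outgroup's state, so for Char. 1, Char. 4, Char. 5 the derived state is 'no', and for the remaining characters it is 'yes'.
Char. 1: derived state 'no' in Species C, Species H, Species J, and Species X only — synapomorphy for {Species C, Species H, Species J, Species X}.
Char. 2 (state 'yes') occurs in Species J and Species K but conflicts with the nesting implied by the other characters — most parsimoniously interpreted as homoplasy.
Only Species H and Species J show the derived state 'yes' for Char. 3, supporting them as a clade.
Char. 4 (derived state 'no') is shared by Species C, Species H, and Species J — a synapomorphy uniting that clade.
Only Species C, Species H, Species J, Species U, and Species X show the derived state 'no' for Char. 5, supporting them as a clade.
Most parsimonious ingroup topology: (Species K,(Species U,(((Species J,Species H),Species C),Species X))).
Species U and Species X share a more recent common ancestor with each other than either does with Species K, so Species K is the least closely related of the three.

Species K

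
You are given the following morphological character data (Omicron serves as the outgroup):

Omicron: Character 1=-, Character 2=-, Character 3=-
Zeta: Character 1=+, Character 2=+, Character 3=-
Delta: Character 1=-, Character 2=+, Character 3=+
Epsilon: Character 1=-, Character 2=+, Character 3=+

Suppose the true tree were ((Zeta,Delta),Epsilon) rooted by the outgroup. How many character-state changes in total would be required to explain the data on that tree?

4

Map each character onto ((Zeta,Delta),Epsilon) (rooted by Omicron) and count the minimum state changes it requires (Fitch parsimony):
Character 1: 1; Character 2: 1; Character 3: 2.
Total tree length = 4.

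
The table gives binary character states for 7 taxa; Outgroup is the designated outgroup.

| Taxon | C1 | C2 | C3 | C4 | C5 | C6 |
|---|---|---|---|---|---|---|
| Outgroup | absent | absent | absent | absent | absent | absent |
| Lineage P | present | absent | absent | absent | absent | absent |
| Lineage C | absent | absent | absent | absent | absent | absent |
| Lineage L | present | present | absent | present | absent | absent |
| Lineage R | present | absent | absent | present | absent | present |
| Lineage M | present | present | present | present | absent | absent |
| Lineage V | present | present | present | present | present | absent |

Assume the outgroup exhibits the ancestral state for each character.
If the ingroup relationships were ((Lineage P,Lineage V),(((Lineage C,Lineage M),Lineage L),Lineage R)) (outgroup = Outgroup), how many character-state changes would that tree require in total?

12

Map each character onto ((Lineage P,Lineage V),(((Lineage C,Lineage M),Lineage L),Lineage R)) (rooted by Outgroup) and count the minimum state changes it requires (Fitch parsimony):
C1: 2; C2: 3; C3: 2; C4: 3; C5: 1; C6: 1.
Total tree length = 12.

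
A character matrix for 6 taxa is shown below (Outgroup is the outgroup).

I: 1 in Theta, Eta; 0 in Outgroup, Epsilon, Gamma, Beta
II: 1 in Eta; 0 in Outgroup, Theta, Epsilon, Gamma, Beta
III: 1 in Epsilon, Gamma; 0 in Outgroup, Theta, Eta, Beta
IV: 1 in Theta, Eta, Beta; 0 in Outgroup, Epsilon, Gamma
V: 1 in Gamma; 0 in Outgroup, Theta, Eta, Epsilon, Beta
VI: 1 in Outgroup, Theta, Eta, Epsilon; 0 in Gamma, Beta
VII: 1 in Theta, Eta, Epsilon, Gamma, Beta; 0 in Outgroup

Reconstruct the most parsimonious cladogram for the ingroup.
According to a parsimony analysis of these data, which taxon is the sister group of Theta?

Character polarity is set by the outgroup: the derived state is whichever differs from the outgroup's state, so for VI the derived state is '0', and for the remaining characters it is '1'.
Only Eta and Theta show the derived state '1' for I, supporting them as a clade.
II: derived state '1' in Eta only — an autapomorphy, so it tells us nothing about relationships among taxa.
III (derived state '1') is shared by Epsilon and Gamma — a synapomorphy uniting that clade.
IV (derived state '1') is shared by Beta, Eta, and Theta — a synapomorphy uniting that clade.
V (derived state '1') is unique to Gamma (autapomorphy; uninformative for grouping).
VI groups Beta and Gamma, which is incompatible with the clades supported by the remaining characters; treating it as convergent (homoplasy) costs fewer steps than any alternative tree.
VII (derived state '1') is shared by all ingroup taxa — unites the whole ingroup.
Most parsimonious ingroup topology: (((Theta,Eta),Beta),(Epsilon,Gamma)).
Theta and Eta form a cherry on this tree, so they are sister taxa.

Eta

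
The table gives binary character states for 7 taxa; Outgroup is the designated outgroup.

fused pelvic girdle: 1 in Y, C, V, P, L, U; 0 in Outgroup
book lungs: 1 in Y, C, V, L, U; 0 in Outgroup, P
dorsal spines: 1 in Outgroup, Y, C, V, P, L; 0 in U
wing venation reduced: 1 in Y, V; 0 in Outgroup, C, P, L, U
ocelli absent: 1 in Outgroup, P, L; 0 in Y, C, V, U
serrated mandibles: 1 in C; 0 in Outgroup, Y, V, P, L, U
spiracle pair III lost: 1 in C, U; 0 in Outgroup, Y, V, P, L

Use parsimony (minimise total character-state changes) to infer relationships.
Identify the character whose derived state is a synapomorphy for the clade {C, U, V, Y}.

Character polarity is set by the outgroup: the derived state is whichever differs from the outgroup's state, so for dorsal spines, ocelli absent the derived state is '0', and for the remaining characters it is '1'.
All ingroup taxa share the derived state '1' for fused pelvic girdle; it defines the ingroup but does not resolve relationships within it.
book lungs: derived state '1' in C, L, U, V, and Y only — synapomorphy for {C, L, U, V, Y}.
dorsal spines (derived state '0') is unique to U (autapomorphy; uninformative for grouping).
wing venation reduced: derived state '1' in V and Y only — synapomorphy for {V, Y}.
ocelli absent: derived state '0' in C, U, V, and Y only — synapomorphy for {C, U, V, Y}.
serrated mandibles (derived state '1') is unique to C (autapomorphy; uninformative for grouping).
spiracle pair III lost (derived state '1') is shared by C and U — a synapomorphy uniting that clade.
Most parsimonious ingroup topology: ((((Y,V),(C,U)),L),P).
The clade {C, U, V, Y} is supported by ocelli absent: its derived state '0' occurs in exactly those taxa and in no other taxon (including the outgroup).

ocelli absent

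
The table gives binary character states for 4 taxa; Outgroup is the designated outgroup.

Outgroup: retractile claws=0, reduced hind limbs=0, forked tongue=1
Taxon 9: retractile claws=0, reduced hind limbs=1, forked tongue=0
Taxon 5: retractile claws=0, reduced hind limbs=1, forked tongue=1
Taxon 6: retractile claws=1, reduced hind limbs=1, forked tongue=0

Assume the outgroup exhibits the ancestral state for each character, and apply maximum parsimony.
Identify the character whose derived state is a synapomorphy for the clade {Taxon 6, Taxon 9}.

forked tongue

Character polarity is set by the outgroup: the derived state is whichever differs from the outgroup's state, so for forked tongue the derived state is '0', and for the remaining characters it is '1'.
retractile claws (derived state '1') is unique to Taxon 6 (autapomorphy; uninformative for grouping).
reduced hind limbs (derived state '1') is shared by all ingroup taxa — unites the whole ingroup.
forked tongue: derived state '0' in Taxon 6 and Taxon 9 only — synapomorphy for {Taxon 6, Taxon 9}.
Most parsimonious ingroup topology: ((Taxon 9,Taxon 6),Taxon 5).
The clade {Taxon 6, Taxon 9} is supported by forked tongue: its derived state '0' occurs in exactly those taxa and in no other taxon (including the outgroup).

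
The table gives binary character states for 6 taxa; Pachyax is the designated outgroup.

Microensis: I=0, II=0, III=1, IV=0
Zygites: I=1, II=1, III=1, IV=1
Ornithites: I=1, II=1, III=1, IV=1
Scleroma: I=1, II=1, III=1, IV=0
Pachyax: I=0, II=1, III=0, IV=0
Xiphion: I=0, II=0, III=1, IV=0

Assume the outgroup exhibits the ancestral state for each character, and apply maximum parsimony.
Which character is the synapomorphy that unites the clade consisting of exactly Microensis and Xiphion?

Character polarity is set by the outgroup: the derived state is whichever differs from the outgroup's state, so for II the derived state is '0', and for the remaining characters it is '1'.
I: derived state '1' in Ornithites, Scleroma, and Zygites only — synapomorphy for {Ornithites, Scleroma, Zygites}.
II (derived state '0') is shared by Microensis and Xiphion — a synapomorphy uniting that clade.
III (derived state '1') is shared by all ingroup taxa — unites the whole ingroup.
IV: derived state '1' in Ornithites and Zygites only — synapomorphy for {Ornithites, Zygites}.
Most parsimonious ingroup topology: ((Scleroma,(Zygites,Ornithites)),(Microensis,Xiphion)).
The clade {Microensis, Xiphion} is supported by II: its derived state '0' occurs in exactly those taxa and in no other taxon (including the outgroup).

II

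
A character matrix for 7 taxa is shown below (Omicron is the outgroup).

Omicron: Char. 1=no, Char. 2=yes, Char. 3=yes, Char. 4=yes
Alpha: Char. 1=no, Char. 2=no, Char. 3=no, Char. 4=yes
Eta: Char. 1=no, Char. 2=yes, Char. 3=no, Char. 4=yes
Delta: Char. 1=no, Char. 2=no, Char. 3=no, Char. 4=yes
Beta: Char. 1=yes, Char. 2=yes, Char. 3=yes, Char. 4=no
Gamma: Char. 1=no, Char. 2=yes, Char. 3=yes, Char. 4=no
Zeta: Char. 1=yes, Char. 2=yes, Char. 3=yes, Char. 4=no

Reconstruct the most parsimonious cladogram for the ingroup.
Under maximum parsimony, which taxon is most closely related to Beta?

Zeta

Character polarity is set by the outgroup: the derived state is whichever differs from the outgroup's state, so for Char. 2, Char. 3, Char. 4 the derived state is 'no', and for the remaining characters it is 'yes'.
Char. 1 (derived state 'yes') is shared by Beta and Zeta — a synapomorphy uniting that clade.
Char. 2: derived state 'no' in Alpha and Delta only — synapomorphy for {Alpha, Delta}.
Char. 3: derived state 'no' in Alpha, Delta, and Eta only — synapomorphy for {Alpha, Delta, Eta}.
Only Beta, Gamma, and Zeta show the derived state 'no' for Char. 4, supporting them as a clade.
Most parsimonious ingroup topology: (((Alpha,Delta),Eta),((Beta,Zeta),Gamma)).
Beta and Zeta form a cherry on this tree, so they are sister taxa.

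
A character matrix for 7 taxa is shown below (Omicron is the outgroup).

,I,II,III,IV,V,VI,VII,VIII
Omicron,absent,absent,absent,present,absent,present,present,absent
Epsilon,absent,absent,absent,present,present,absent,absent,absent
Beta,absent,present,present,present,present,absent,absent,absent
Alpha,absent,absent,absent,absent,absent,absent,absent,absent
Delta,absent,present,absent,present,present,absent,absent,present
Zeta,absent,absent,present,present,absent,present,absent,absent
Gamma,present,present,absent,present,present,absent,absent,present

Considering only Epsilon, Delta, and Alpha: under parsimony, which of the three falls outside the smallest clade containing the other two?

Alpha

Character polarity is set by the outgroup: the derived state is whichever differs from the outgroup's state, so for IV, VI, VII the derived state is 'absent', and for the remaining characters it is 'present'.
I: derived state 'present' in Gamma only — an autapomorphy, so it tells us nothing about relationships among taxa.
Only Beta, Delta, and Gamma show the derived state 'present' for II, supporting them as a clade.
III (state 'present') occurs in Beta and Zeta but conflicts with the nesting implied by the other characters — most parsimoniously interpreted as homoplasy.
IV: derived state 'absent' in Alpha only — an autapomorphy, so it tells us nothing about relationships among taxa.
V: derived state 'present' in Beta, Delta, Epsilon, and Gamma only — synapomorphy for {Beta, Delta, Epsilon, Gamma}.
VI (derived state 'absent') is shared by Alpha, Beta, Delta, Epsilon, and Gamma — a synapomorphy uniting that clade.
VII (derived state 'absent') is shared by all ingroup taxa — unites the whole ingroup.
VIII: derived state 'present' in Delta and Gamma only — synapomorphy for {Delta, Gamma}.
Most parsimonious ingroup topology: (((Epsilon,(Beta,(Delta,Gamma))),Alpha),Zeta).
Delta and Epsilon share a more recent common ancestor with each other than either does with Alpha, so Alpha is the least closely related of the three.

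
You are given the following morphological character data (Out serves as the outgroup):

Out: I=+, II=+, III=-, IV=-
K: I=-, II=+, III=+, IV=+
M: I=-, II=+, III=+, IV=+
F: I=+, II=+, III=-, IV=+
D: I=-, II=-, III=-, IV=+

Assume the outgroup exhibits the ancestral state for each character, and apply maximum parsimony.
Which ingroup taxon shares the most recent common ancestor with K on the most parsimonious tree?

M

Character polarity is set by the outgroup: the derived state is whichever differs from the outgroup's state, so for I, II the derived state is '-', and for the remaining characters it is '+'.
I (derived state '-') is shared by D, K, and M — a synapomorphy uniting that clade.
II: derived state '-' in D only — an autapomorphy, so it tells us nothing about relationships among taxa.
Only K and M show the derived state '+' for III, supporting them as a clade.
IV (derived state '+') is shared by all ingroup taxa — unites the whole ingroup.
Most parsimonious ingroup topology: (((K,M),D),F).
K and M form a cherry on this tree, so they are sister taxa.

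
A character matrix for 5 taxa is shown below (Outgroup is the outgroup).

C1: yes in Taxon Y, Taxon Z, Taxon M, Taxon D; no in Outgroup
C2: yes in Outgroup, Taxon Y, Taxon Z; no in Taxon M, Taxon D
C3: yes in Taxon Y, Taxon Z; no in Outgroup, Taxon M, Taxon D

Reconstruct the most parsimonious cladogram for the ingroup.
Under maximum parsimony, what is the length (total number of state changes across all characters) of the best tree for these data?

Character polarity is set by the outgroup: the derived state is whichever differs from the outgroup's state, so for C2 the derived state is 'no', and for the remaining characters it is 'yes'.
All ingroup taxa share the derived state 'yes' for C1; it defines the ingroup but does not resolve relationships within it.
C2 (derived state 'no') is shared by Taxon D and Taxon M — a synapomorphy uniting that clade.
C3: derived state 'yes' in Taxon Y and Taxon Z only — synapomorphy for {Taxon Y, Taxon Z}.
Most parsimonious ingroup topology: ((Taxon Y,Taxon Z),(Taxon M,Taxon D)).
Changes per character on this tree: C1: 1; C2: 1; C3: 1.
Total = 3.

3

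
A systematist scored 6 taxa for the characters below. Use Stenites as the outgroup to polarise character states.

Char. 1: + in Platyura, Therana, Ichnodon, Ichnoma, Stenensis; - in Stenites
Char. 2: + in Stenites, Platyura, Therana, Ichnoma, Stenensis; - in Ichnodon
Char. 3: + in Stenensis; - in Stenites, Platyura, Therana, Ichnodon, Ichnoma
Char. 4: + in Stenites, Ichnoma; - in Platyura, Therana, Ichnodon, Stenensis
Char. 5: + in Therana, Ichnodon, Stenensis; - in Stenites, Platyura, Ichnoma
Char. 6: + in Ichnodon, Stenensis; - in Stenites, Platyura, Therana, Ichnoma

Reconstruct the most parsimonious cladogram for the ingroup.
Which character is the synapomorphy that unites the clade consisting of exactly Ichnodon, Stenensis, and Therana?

Character polarity is set by the outgroup: the derived state is whichever differs from the outgroup's state, so for Char. 2, Char. 4 the derived state is '-', and for the remaining characters it is '+'.
Char. 1 (derived state '+') is shared by all ingroup taxa — unites the whole ingroup.
Char. 2 (derived state '-') is unique to Ichnodon (autapomorphy; uninformative for grouping).
Char. 3: derived state '+' in Stenensis only — an autapomorphy, so it tells us nothing about relationships among taxa.
Only Ichnodon, Platyura, Stenensis, and Therana show the derived state '-' for Char. 4, supporting them as a clade.
Only Ichnodon, Stenensis, and Therana show the derived state '+' for Char. 5, supporting them as a clade.
Only Ichnodon and Stenensis show the derived state '+' for Char. 6, supporting them as a clade.
Most parsimonious ingroup topology: ((Platyura,(Therana,(Ichnodon,Stenensis))),Ichnoma).
The clade {Ichnodon, Stenensis, Therana} is supported by Char. 5: its derived state '+' occurs in exactly those taxa and in no other taxon (including the outgroup).

Char. 5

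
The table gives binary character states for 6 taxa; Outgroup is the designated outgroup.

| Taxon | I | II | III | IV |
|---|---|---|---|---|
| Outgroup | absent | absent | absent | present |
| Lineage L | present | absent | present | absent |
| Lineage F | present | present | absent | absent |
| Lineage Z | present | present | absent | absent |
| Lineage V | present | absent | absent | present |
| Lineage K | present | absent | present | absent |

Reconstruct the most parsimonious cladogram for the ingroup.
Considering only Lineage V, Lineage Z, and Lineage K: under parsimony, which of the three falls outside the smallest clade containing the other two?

Character polarity is set by the outgroup: the derived state is whichever differs from the outgroup's state, so for IV the derived state is 'absent', and for the remaining characters it is 'present'.
I (derived state 'present') is shared by all ingroup taxa — unites the whole ingroup.
Only Lineage F and Lineage Z show the derived state 'present' for II, supporting them as a clade.
III (derived state 'present') is shared by Lineage K and Lineage L — a synapomorphy uniting that clade.
IV: derived state 'absent' in Lineage F, Lineage K, Lineage L, and Lineage Z only — synapomorphy for {Lineage F, Lineage K, Lineage L, Lineage Z}.
Most parsimonious ingroup topology: (((Lineage L,Lineage K),(Lineage F,Lineage Z)),Lineage V).
Lineage Z and Lineage K share a more recent common ancestor with each other than either does with Lineage V, so Lineage V is the least closely related of the three.

Lineage V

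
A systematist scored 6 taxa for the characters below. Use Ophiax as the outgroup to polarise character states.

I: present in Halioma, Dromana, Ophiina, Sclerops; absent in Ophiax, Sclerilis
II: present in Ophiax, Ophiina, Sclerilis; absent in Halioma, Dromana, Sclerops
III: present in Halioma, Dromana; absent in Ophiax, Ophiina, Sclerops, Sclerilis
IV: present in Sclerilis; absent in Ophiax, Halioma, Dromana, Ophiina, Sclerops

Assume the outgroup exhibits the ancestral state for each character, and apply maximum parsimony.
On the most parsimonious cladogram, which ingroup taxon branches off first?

Sclerilis

Character polarity is set by the outgroup: the derived state is whichever differs from the outgroup's state, so for II the derived state is 'absent', and for the remaining characters it is 'present'.
Only Dromana, Halioma, Ophiina, and Sclerops show the derived state 'present' for I, supporting them as a clade.
II (derived state 'absent') is shared by Dromana, Halioma, and Sclerops — a synapomorphy uniting that clade.
Only Dromana and Halioma show the derived state 'present' for III, supporting them as a clade.
IV (derived state 'present') is unique to Sclerilis (autapomorphy; uninformative for grouping).
Most parsimonious ingroup topology: ((((Halioma,Dromana),Sclerops),Ophiina),Sclerilis).
Sclerilis is sister to the clade containing all other ingroup taxa, so it is the earliest-diverging (most basal) ingroup lineage.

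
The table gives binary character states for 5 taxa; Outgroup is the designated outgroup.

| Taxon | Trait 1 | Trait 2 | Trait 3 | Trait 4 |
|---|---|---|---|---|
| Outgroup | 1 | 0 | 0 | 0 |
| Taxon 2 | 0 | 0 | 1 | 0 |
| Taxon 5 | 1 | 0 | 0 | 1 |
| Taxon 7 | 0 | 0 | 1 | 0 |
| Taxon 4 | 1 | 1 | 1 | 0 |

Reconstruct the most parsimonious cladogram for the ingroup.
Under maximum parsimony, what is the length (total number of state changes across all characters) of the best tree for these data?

4

Character polarity is set by the outgroup: the derived state is whichever differs from the outgroup's state, so for Trait 1 the derived state is '0', and for the remaining characters it is '1'.
Trait 1 (derived state '0') is shared by Taxon 2 and Taxon 7 — a synapomorphy uniting that clade.
Trait 2 (derived state '1') is unique to Taxon 4 (autapomorphy; uninformative for grouping).
Trait 3: derived state '1' in Taxon 2, Taxon 4, and Taxon 7 only — synapomorphy for {Taxon 2, Taxon 4, Taxon 7}.
Trait 4 (derived state '1') is unique to Taxon 5 (autapomorphy; uninformative for grouping).
Most parsimonious ingroup topology: (((Taxon 2,Taxon 7),Taxon 4),Taxon 5).
Changes per character on this tree: Trait 1: 1; Trait 2: 1; Trait 3: 1; Trait 4: 1.
Total = 4.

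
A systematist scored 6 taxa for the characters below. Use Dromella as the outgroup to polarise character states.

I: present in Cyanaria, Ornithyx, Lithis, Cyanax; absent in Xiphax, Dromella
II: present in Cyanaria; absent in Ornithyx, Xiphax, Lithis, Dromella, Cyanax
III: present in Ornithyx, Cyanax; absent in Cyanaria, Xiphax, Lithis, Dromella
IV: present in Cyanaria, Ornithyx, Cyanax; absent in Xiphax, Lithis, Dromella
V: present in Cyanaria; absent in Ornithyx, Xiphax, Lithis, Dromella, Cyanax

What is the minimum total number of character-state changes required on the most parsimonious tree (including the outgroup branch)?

5

The outgroup has state 'absent' for every character, so 'present' is the derived state throughout.
I (derived state 'present') is shared by Cyanaria, Cyanax, Lithis, and Ornithyx — a synapomorphy uniting that clade.
II: derived state 'present' in Cyanaria only — an autapomorphy, so it tells us nothing about relationships among taxa.
Only Cyanax and Ornithyx show the derived state 'present' for III, supporting them as a clade.
IV: derived state 'present' in Cyanaria, Cyanax, and Ornithyx only — synapomorphy for {Cyanaria, Cyanax, Ornithyx}.
V (derived state 'present') is unique to Cyanaria (autapomorphy; uninformative for grouping).
Most parsimonious ingroup topology: ((((Ornithyx,Cyanax),Cyanaria),Lithis),Xiphax).
Changes per character on this tree: I: 1; II: 1; III: 1; IV: 1; V: 1.
Total = 5.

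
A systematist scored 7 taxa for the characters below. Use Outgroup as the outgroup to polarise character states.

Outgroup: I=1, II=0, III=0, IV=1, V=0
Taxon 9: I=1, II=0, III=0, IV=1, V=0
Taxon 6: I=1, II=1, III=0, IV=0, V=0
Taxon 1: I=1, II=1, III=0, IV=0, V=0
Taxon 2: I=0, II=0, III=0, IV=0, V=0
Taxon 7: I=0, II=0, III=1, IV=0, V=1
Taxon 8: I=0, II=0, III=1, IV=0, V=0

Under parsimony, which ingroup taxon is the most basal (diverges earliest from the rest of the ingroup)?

Taxon 9

Character polarity is set by the outgroup: the derived state is whichever differs from the outgroup's state, so for I, IV the derived state is '0', and for the remaining characters it is '1'.
I (derived state '0') is shared by Taxon 2, Taxon 7, and Taxon 8 — a synapomorphy uniting that clade.
Only Taxon 1 and Taxon 6 show the derived state '1' for II, supporting them as a clade.
III: derived state '1' in Taxon 7 and Taxon 8 only — synapomorphy for {Taxon 7, Taxon 8}.
IV (derived state '0') is shared by Taxon 1, Taxon 2, Taxon 6, Taxon 7, and Taxon 8 — a synapomorphy uniting that clade.
V: derived state '1' in Taxon 7 only — an autapomorphy, so it tells us nothing about relationships among taxa.
Most parsimonious ingroup topology: (Taxon 9,((Taxon 6,Taxon 1),(Taxon 2,(Taxon 7,Taxon 8)))).
Taxon 9 is sister to the clade containing all other ingroup taxa, so it is the earliest-diverging (most basal) ingroup lineage.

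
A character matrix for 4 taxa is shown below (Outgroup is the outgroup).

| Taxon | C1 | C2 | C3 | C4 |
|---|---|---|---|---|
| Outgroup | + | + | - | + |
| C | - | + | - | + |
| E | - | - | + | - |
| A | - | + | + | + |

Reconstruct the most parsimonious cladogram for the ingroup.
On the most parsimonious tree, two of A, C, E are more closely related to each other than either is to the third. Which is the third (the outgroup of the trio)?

C

Character polarity is set by the outgroup: the derived state is whichever differs from the outgroup's state, so for C1, C2, C4 the derived state is '-', and for the remaining characters it is '+'.
C1 (derived state '-') is shared by all ingroup taxa — unites the whole ingroup.
C2 (derived state '-') is unique to E (autapomorphy; uninformative for grouping).
Only A and E show the derived state '+' for C3, supporting them as a clade.
C4 (derived state '-') is unique to E (autapomorphy; uninformative for grouping).
Most parsimonious ingroup topology: (C,(E,A)).
E and A share a more recent common ancestor with each other than either does with C, so C is the least closely related of the three.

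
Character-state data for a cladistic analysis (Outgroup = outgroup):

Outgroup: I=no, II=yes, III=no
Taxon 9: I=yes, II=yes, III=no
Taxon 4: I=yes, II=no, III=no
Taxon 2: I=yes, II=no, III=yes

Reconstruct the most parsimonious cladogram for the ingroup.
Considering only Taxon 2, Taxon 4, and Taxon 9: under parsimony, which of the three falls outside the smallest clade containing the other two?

Taxon 9

Character polarity is set by the outgroup: the derived state is whichever differs from the outgroup's state, so for II the derived state is 'no', and for the remaining characters it is 'yes'.
All ingroup taxa share the derived state 'yes' for I; it defines the ingroup but does not resolve relationships within it.
II: derived state 'no' in Taxon 2 and Taxon 4 only — synapomorphy for {Taxon 2, Taxon 4}.
III (derived state 'yes') is unique to Taxon 2 (autapomorphy; uninformative for grouping).
Most parsimonious ingroup topology: (Taxon 9,(Taxon 2,Taxon 4)).
Taxon 2 and Taxon 4 share a more recent common ancestor with each other than either does with Taxon 9, so Taxon 9 is the least closely related of the three.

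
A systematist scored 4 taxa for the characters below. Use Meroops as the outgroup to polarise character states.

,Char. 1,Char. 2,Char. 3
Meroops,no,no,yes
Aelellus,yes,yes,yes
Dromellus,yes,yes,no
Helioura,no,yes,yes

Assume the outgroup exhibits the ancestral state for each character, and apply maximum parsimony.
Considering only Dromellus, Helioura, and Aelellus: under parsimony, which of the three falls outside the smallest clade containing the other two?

Helioura

Character polarity is set by the outgroup: the derived state is whichever differs from the outgroup's state, so for Char. 3 the derived state is 'no', and for the remaining characters it is 'yes'.
Char. 1: derived state 'yes' in Aelellus and Dromellus only — synapomorphy for {Aelellus, Dromellus}.
Char. 2 (derived state 'yes') is shared by all ingroup taxa — unites the whole ingroup.
Char. 3: derived state 'no' in Dromellus only — an autapomorphy, so it tells us nothing about relationships among taxa.
Most parsimonious ingroup topology: ((Aelellus,Dromellus),Helioura).
Aelellus and Dromellus share a more recent common ancestor with each other than either does with Helioura, so Helioura is the least closely related of the three.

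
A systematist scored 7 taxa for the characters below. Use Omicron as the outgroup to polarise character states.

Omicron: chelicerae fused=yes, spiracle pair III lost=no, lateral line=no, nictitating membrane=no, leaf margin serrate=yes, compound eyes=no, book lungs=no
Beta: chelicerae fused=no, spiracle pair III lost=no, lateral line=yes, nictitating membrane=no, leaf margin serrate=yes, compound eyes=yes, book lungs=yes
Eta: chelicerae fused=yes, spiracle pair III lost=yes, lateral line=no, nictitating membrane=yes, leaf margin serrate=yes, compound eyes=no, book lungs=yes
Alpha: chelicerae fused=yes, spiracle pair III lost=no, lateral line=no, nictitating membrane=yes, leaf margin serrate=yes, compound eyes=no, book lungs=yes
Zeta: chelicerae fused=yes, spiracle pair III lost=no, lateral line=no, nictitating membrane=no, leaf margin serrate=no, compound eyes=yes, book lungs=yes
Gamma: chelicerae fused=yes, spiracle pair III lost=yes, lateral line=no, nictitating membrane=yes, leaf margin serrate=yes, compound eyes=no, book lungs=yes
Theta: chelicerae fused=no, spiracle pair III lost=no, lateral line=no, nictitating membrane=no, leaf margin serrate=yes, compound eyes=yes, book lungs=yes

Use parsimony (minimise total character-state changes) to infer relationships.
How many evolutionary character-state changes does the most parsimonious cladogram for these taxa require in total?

Character polarity is set by the outgroup: the derived state is whichever differs from the outgroup's state, so for chelicerae fused, leaf margin serrate the derived state is 'no', and for the remaining characters it is 'yes'.
Only Beta and Theta show the derived state 'no' for chelicerae fused, supporting them as a clade.
spiracle pair III lost: derived state 'yes' in Eta and Gamma only — synapomorphy for {Eta, Gamma}.
lateral line: derived state 'yes' in Beta only — an autapomorphy, so it tells us nothing about relationships among taxa.
nictitating membrane (derived state 'yes') is shared by Alpha, Eta, and Gamma — a synapomorphy uniting that clade.
leaf margin serrate (derived state 'no') is unique to Zeta (autapomorphy; uninformative for grouping).
compound eyes (derived state 'yes') is shared by Beta, Theta, and Zeta — a synapomorphy uniting that clade.
book lungs (derived state 'yes') is shared by all ingroup taxa — unites the whole ingroup.
Most parsimonious ingroup topology: (((Beta,Theta),Zeta),((Eta,Gamma),Alpha)).
Changes per character on this tree: chelicerae fused: 1; spiracle pair III lost: 1; lateral line: 1; nictitating membrane: 1; leaf margin serrate: 1; compound eyes: 1; book lungs: 1.
Total = 7.

7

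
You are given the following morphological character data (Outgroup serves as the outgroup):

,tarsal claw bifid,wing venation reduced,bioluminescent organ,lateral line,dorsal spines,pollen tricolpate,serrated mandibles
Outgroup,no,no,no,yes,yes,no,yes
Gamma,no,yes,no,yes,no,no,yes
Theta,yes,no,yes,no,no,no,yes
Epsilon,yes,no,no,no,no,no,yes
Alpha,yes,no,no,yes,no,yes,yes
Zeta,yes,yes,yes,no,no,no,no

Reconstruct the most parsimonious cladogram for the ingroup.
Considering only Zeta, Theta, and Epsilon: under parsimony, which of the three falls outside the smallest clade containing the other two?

Character polarity is set by the outgroup: the derived state is whichever differs from the outgroup's state, so for lateral line, dorsal spines, serrated mandibles the derived state is 'no', and for the remaining characters it is 'yes'.
tarsal claw bifid: derived state 'yes' in Alpha, Epsilon, Theta, and Zeta only — synapomorphy for {Alpha, Epsilon, Theta, Zeta}.
wing venation reduced (state 'yes') occurs in Gamma and Zeta but conflicts with the nesting implied by the other characters — most parsimoniously interpreted as homoplasy.
Only Theta and Zeta show the derived state 'yes' for bioluminescent organ, supporting them as a clade.
lateral line: derived state 'no' in Epsilon, Theta, and Zeta only — synapomorphy for {Epsilon, Theta, Zeta}.
dorsal spines (derived state 'no') is shared by all ingroup taxa — unites the whole ingroup.
pollen tricolpate: derived state 'yes' in Alpha only — an autapomorphy, so it tells us nothing about relationships among taxa.
serrated mandibles: derived state 'no' in Zeta only — an autapomorphy, so it tells us nothing about relationships among taxa.
Most parsimonious ingroup topology: (Gamma,(((Theta,Zeta),Epsilon),Alpha)).
Zeta and Theta share a more recent common ancestor with each other than either does with Epsilon, so Epsilon is the least closely related of the three.

Epsilon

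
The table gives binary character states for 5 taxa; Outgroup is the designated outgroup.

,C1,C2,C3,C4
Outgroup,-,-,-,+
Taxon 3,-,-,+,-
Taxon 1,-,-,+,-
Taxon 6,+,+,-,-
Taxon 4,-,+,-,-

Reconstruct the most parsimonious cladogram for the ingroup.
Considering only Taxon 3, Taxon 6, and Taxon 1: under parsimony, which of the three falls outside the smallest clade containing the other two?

Character polarity is set by the outgroup: the derived state is whichever differs from the outgroup's state, so for C4 the derived state is '-', and for the remaining characters it is '+'.
C1 (derived state '+') is unique to Taxon 6 (autapomorphy; uninformative for grouping).
C2: derived state '+' in Taxon 4 and Taxon 6 only — synapomorphy for {Taxon 4, Taxon 6}.
C3 (derived state '+') is shared by Taxon 1 and Taxon 3 — a synapomorphy uniting that clade.
C4 (derived state '-') is shared by all ingroup taxa — unites the whole ingroup.
Most parsimonious ingroup topology: ((Taxon 3,Taxon 1),(Taxon 6,Taxon 4)).
Taxon 3 and Taxon 1 share a more recent common ancestor with each other than either does with Taxon 6, so Taxon 6 is the least closely related of the three.

Taxon 6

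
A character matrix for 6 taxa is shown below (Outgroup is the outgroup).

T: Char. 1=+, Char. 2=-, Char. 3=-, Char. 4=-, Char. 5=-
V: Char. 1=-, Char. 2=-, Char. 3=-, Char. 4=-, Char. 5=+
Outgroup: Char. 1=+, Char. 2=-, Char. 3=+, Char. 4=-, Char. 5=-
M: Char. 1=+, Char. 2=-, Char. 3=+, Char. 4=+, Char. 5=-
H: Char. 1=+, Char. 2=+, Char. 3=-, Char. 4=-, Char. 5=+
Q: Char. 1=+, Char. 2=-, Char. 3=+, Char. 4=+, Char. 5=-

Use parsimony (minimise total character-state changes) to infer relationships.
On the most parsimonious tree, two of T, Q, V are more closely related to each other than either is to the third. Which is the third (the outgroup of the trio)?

Q

Character polarity is set by the outgroup: the derived state is whichever differs from the outgroup's state, so for Char. 1, Char. 3 the derived state is '-', and for the remaining characters it is '+'.
Char. 1: derived state '-' in V only — an autapomorphy, so it tells us nothing about relationships among taxa.
Char. 2: derived state '+' in H only — an autapomorphy, so it tells us nothing about relationships among taxa.
Char. 3 (derived state '-') is shared by H, T, and V — a synapomorphy uniting that clade.
Only M and Q show the derived state '+' for Char. 4, supporting them as a clade.
Char. 5: derived state '+' in H and V only — synapomorphy for {H, V}.
Most parsimonious ingroup topology: (((V,H),T),(M,Q)).
V and T share a more recent common ancestor with each other than either does with Q, so Q is the least closely related of the three.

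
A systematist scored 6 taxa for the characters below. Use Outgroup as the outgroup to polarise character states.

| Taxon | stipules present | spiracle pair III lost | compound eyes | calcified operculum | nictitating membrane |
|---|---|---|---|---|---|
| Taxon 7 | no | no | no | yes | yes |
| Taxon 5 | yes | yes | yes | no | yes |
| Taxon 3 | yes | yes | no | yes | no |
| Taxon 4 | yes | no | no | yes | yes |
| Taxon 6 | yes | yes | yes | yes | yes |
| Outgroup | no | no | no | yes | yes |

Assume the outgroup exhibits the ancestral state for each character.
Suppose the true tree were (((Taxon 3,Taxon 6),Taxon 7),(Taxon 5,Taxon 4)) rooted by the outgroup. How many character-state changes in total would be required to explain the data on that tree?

8

Map each character onto (((Taxon 3,Taxon 6),Taxon 7),(Taxon 5,Taxon 4)) (rooted by Outgroup) and count the minimum state changes it requires (Fitch parsimony):
stipules present: 2; spiracle pair III lost: 2; compound eyes: 2; calcified operculum: 1; nictitating membrane: 1.
Total tree length = 8.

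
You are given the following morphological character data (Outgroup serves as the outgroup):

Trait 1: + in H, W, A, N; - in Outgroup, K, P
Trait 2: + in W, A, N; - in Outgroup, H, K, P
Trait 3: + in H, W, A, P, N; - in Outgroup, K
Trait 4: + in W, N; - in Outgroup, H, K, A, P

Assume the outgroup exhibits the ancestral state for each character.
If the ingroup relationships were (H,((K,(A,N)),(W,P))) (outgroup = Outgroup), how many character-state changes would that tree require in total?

Map each character onto (H,((K,(A,N)),(W,P))) (rooted by Outgroup) and count the minimum state changes it requires (Fitch parsimony):
Trait 1: 3; Trait 2: 2; Trait 3: 2; Trait 4: 2.
Total tree length = 9.

9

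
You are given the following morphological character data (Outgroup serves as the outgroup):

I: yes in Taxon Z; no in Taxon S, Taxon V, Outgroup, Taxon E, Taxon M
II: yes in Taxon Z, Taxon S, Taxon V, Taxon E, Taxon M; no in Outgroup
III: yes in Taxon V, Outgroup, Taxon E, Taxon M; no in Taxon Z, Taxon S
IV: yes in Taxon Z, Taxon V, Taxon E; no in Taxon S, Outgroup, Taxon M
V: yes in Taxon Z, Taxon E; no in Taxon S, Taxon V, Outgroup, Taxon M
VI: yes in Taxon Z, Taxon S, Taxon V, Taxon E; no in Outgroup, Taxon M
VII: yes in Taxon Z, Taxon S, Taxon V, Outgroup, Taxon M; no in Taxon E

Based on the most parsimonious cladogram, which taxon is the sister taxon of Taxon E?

Character polarity is set by the outgroup: the derived state is whichever differs from the outgroup's state, so for III, VII the derived state is 'no', and for the remaining characters it is 'yes'.
I (derived state 'yes') is unique to Taxon Z (autapomorphy; uninformative for grouping).
All ingroup taxa share the derived state 'yes' for II; it defines the ingroup but does not resolve relationships within it.
III groups Taxon S and Taxon Z, which is incompatible with the clades supported by the remaining characters; treating it as convergent (homoplasy) costs fewer steps than any alternative tree.
IV: derived state 'yes' in Taxon E, Taxon V, and Taxon Z only — synapomorphy for {Taxon E, Taxon V, Taxon Z}.
Only Taxon E and Taxon Z show the derived state 'yes' for V, supporting them as a clade.
Only Taxon E, Taxon S, Taxon V, and Taxon Z show the derived state 'yes' for VI, supporting them as a clade.
VII (derived state 'no') is unique to Taxon E (autapomorphy; uninformative for grouping).
Most parsimonious ingroup topology: (((Taxon V,(Taxon Z,Taxon E)),Taxon S),Taxon M).
Taxon E and Taxon Z form a cherry on this tree, so they are sister taxa.

Taxon Z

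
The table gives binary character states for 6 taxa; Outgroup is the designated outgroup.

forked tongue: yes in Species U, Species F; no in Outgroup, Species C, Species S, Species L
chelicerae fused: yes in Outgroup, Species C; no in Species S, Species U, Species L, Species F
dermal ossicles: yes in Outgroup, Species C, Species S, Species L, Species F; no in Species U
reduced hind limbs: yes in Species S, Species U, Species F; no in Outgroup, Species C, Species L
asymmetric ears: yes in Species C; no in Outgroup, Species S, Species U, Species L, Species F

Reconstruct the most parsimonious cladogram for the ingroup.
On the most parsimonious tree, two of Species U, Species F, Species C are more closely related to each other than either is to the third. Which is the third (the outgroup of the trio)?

Species C

Character polarity is set by the outgroup: the derived state is whichever differs from the outgroup's state, so for chelicerae fused, dermal ossicles the derived state is 'no', and for the remaining characters it is 'yes'.
forked tongue: derived state 'yes' in Species F and Species U only — synapomorphy for {Species F, Species U}.
chelicerae fused: derived state 'no' in Species F, Species L, Species S, and Species U only — synapomorphy for {Species F, Species L, Species S, Species U}.
dermal ossicles: derived state 'no' in Species U only — an autapomorphy, so it tells us nothing about relationships among taxa.
Only Species F, Species S, and Species U show the derived state 'yes' for reduced hind limbs, supporting them as a clade.
asymmetric ears (derived state 'yes') is unique to Species C (autapomorphy; uninformative for grouping).
Most parsimonious ingroup topology: (Species C,((Species S,(Species U,Species F)),Species L)).
Species F and Species U share a more recent common ancestor with each other than either does with Species C, so Species C is the least closely related of the three.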